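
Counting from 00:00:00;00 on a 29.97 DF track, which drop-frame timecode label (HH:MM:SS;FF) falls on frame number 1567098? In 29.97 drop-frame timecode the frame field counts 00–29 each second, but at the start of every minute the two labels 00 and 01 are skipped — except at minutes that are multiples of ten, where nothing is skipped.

Ten DF minutes hold 17982 frames, so frame 1567098 lies in block 87 (frames 1564434–1582415) with 2664 frames into that block.
The block's first minute is 1800 frames and the rest 1798 each; 2664 frames reaches minute 1, so 87 × 18 + 1 × 2 = 1568 labels have been skipped so far.
Adding those back, label number 1567098 + 1568 = 1568666 at 30 labels/s is 52288 s + 26 f = 14 h 31 min 28 s frame 26, i.e. 14:31:28;26.

14:31:28;26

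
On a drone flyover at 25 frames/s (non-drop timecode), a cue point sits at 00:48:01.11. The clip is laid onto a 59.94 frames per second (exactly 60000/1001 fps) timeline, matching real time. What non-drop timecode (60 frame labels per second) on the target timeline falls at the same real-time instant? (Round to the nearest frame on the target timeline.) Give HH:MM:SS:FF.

Source frame index: (0×3600 + 48×60 + 1) × 25 + 11 = 72036.
Real time: 72036 / (25) = 72036/25 s.
Target frame: (72036/25) × (60000/1001) = 172886400/1001 ≈ 172713.686 → 172714.
At 60 labels/s: frame 172714 → 00:47:58:34.

00:47:58:34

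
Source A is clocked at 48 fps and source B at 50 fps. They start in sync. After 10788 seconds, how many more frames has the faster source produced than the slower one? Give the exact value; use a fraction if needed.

A emits 48 × 10788 = 517824 frames; B emits 50 × 10788 = 539400.
Difference = 21576 frames; B is ahead of A.

21576 frames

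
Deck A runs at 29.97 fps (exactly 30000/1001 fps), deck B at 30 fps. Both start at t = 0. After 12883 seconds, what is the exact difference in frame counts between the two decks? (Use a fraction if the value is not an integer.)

A emits 30000/1001 × 12883 = 29730000/77 frames; B emits 30 × 12883 = 386490.
Difference = 29730/77 frames (≈ 386.1039); B is ahead of A.

29730/77 frames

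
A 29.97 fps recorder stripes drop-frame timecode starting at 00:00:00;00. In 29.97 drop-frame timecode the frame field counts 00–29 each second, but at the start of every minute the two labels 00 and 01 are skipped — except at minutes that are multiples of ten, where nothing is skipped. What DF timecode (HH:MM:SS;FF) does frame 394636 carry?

Ten DF minutes hold 17982 frames, so frame 394636 lies in block 21 (frames 377622–395603) with 17014 frames into that block.
The block's first minute is 1800 frames and the rest 1798 each; 17014 frames reaches minute 9, so 21 × 18 + 9 × 2 = 396 labels have been skipped so far.
Adding those back, label number 394636 + 396 = 395032 at 30 labels/s is 13167 s + 22 f = 3 h 39 min 27 s frame 22, i.e. 03:39:27;22.

03:39:27;22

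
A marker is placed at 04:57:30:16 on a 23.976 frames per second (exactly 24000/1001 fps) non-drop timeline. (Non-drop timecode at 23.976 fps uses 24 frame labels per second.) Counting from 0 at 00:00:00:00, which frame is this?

frame 428416

Total seconds to the label: (4 × 3600 + 57 × 60 + 30) = 17850.
Frame index = 17850 × 24 + 16 = 428416.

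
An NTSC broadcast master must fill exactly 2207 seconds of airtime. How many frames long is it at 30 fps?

66210 frames

Frames = 2207 × 30 = 66210.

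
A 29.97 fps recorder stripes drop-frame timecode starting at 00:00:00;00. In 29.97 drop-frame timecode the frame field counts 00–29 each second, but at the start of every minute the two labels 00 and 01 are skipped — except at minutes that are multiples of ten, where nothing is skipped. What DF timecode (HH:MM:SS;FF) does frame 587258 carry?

Each 10-minute DF block holds 10 × 60 × 30 − 9 × 2 = 17982 frames. 587258 ÷ 17982 → 32 full blocks, remainder 11834.
Within the partial block the first minute is 1800 frames and each further minute 1798, so 6 further minute boundaries passed. Total skipped labels = 18 × 32 + 2 × 6 = 588.
Non-drop label index = 587258 + 588 = 587846; at 30 labels/s that is 05:26:34:26, i.e. DF 05:26:34;26.

05:26:34;26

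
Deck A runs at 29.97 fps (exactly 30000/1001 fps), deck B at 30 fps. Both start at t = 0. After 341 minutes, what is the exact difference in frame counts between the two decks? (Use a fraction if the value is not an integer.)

341 min = 20460 s.
A emits 30000/1001 × 20460 = 55800000/91 frames; B emits 30 × 20460 = 613800.
Difference = 55800/91 frames (≈ 613.1868); B is ahead of A.

55800/91 frames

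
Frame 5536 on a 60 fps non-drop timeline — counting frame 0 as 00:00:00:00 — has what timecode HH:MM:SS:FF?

00:01:32:16

5536 ÷ 60 = 92 full seconds, remainder 16 frames.
92 s = 0 h 1 min 32 s.
Timecode: 00:01:32:16.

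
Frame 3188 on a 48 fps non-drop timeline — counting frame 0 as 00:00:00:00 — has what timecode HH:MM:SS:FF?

3188 ÷ 48 = 66 full seconds, remainder 20 frames.
66 s = 0 h 1 min 6 s.
Timecode: 00:01:06:20.

00:01:06:20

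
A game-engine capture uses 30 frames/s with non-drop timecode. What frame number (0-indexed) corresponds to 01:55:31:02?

frame 207932

Total seconds to the label: (1 × 3600 + 55 × 60 + 31) = 6931.
Frame index = 6931 × 30 + 2 = 207932.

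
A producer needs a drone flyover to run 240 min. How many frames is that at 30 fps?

240 min = 14400 s.
Frames = 14400 × 30 = 432000.

432000 frames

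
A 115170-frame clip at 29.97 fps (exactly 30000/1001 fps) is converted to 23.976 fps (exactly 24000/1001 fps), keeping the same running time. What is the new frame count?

92136 frames

Target frames = source frames × (target rate / source rate) = 115170 × (24000/1001)/(30000/1001) = 115170 × 4/5 = 92136.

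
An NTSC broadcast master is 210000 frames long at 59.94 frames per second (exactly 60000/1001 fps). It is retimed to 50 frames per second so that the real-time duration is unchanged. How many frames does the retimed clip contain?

175175 frames

Target frames = source frames × (target rate / source rate) = 210000 × (50)/(60000/1001) = 210000 × 1001/1200 = 175175.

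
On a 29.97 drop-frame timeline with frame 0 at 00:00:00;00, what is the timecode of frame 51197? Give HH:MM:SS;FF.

00:28:28;09

Ten DF minutes hold 17982 frames, so frame 51197 lies in block 2 (frames 35964–53945) with 15233 frames into that block.
The block's first minute is 1800 frames and the rest 1798 each; 15233 frames reaches minute 8, so 2 × 18 + 8 × 2 = 52 labels have been skipped so far.
Adding those back, label number 51197 + 52 = 51249 at 30 labels/s is 1708 s + 9 f = 0 h 28 min 28 s frame 9, i.e. 00:28:28;09.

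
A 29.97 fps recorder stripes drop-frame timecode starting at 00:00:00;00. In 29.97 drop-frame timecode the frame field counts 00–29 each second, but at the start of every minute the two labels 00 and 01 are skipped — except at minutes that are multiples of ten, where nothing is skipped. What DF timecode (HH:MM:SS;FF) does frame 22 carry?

Each 10-minute DF block holds 10 × 60 × 30 − 9 × 2 = 17982 frames. 22 ÷ 17982 → 0 full blocks, remainder 22.
Within the partial block the first minute is 1800 frames and each further minute 1798, so 0 further minute boundaries passed. Total skipped labels = 18 × 0 + 2 × 0 = 0.
Non-drop label index = 22 + 0 = 22; at 30 labels/s that is 00:00:00:22, i.e. DF 00:00:00;22.

00:00:00;22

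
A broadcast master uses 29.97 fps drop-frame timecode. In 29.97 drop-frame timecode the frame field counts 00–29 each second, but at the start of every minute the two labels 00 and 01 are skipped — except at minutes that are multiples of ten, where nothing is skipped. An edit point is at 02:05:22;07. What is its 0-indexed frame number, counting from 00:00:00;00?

225441

Complete 10-minute blocks: 12, each 17982 frames → 215784.
Remaining 5 whole minutes in the current block: 1800 + 4 × 1798 = 8992 frames.
Within the current minute: 22 × 30 + 7 − 2 = 665 (labels ;00/;01 skipped at this minute). Total = 215784 + 8992 + 665 = 225441.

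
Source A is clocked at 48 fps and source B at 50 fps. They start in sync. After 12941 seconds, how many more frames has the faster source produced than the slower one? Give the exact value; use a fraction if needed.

25882 frames

A emits 48 × 12941 = 621168 frames; B emits 50 × 12941 = 647050.
Difference = 25882 frames; B is ahead of A.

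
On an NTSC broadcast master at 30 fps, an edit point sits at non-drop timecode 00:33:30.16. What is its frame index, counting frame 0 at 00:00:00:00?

frame 60316

Total seconds to the label: (0 × 3600 + 33 × 60 + 30) = 2010.
Frame index = 2010 × 30 + 16 = 60316.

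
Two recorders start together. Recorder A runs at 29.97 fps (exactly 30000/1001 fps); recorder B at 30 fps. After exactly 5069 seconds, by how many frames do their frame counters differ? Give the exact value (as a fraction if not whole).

152070/1001 frames

A emits 30000/1001 × 5069 = 152070000/1001 frames; B emits 30 × 5069 = 152070.
Difference = 152070/1001 frames (≈ 151.9181); B is ahead of A.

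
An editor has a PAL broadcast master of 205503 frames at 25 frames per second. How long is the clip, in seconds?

8220.12 seconds

Running time = 205503 / (25) = 8220.12 s.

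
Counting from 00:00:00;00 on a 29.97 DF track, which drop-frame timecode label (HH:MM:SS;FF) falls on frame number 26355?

00:14:39;11

Ten DF minutes hold 17982 frames, so frame 26355 lies in block 1 (frames 17982–35963) with 8373 frames into that block.
The block's first minute is 1800 frames and the rest 1798 each; 8373 frames reaches minute 4, so 1 × 18 + 4 × 2 = 26 labels have been skipped so far.
Adding those back, label number 26355 + 26 = 26381 at 30 labels/s is 879 s + 11 f = 0 h 14 min 39 s frame 11, i.e. 00:14:39;11.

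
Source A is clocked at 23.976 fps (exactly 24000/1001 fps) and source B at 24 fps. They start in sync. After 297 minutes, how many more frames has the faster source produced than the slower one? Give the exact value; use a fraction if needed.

38880/91 frames

297 min = 17820 s.
A emits 24000/1001 × 17820 = 38880000/91 frames; B emits 24 × 17820 = 427680.
Difference = 38880/91 frames (≈ 427.2527); B is ahead of A.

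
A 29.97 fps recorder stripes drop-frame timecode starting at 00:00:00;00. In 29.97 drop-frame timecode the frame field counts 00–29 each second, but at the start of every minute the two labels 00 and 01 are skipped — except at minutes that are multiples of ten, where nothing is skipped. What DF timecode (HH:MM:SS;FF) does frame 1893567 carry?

17:33:02;03

Ten DF minutes hold 17982 frames, so frame 1893567 lies in block 105 (frames 1888110–1906091) with 5457 frames into that block.
The block's first minute is 1800 frames and the rest 1798 each; 5457 frames reaches minute 3, so 105 × 18 + 3 × 2 = 1896 labels have been skipped so far.
Adding those back, label number 1893567 + 1896 = 1895463 at 30 labels/s is 63182 s + 3 f = 17 h 33 min 2 s frame 3, i.e. 17:33:02;03.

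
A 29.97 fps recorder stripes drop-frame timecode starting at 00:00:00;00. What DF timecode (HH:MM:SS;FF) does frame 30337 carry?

Each 10-minute DF block holds 10 × 60 × 30 − 9 × 2 = 17982 frames. 30337 ÷ 17982 → 1 full block, remainder 12355.
Within the partial block the first minute is 1800 frames and each further minute 1798, so 6 further minute boundaries passed. Total skipped labels = 18 × 1 + 2 × 6 = 30.
Non-drop label index = 30337 + 30 = 30367; at 30 labels/s that is 00:16:52:07, i.e. DF 00:16:52;07.

00:16:52;07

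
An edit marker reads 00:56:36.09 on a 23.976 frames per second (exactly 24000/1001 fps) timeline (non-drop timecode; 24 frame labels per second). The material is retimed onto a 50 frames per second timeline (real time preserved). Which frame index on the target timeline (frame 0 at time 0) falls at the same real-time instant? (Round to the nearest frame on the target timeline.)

frame 169989

Source frame index: (0×3600 + 56×60 + 36) × 24 + 9 = 81513.
Real time: 81513 / (24000/1001) = 27198171/8000 s.
Target frame: (27198171/8000) × (50) = 27198171/160 ≈ 169988.569 → 169989.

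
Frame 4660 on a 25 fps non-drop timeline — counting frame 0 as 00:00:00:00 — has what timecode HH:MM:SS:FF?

4660 ÷ 25 = 186 full seconds, remainder 10 frames.
186 s = 0 h 3 min 6 s.
Timecode: 00:03:06:10.

00:03:06:10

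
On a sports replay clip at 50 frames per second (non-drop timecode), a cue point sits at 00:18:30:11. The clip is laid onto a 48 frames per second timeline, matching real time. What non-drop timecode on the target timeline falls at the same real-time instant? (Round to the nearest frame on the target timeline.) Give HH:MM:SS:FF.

Source frame index: (0×3600 + 18×60 + 30) × 50 + 11 = 55511.
Real time: 55511 / (50) = 55511/50 s.
Target frame: (55511/50) × (48) = 1332264/25 ≈ 53290.560 → 53291.
At 48 labels/s: frame 53291 → 00:18:30:11.

00:18:30:11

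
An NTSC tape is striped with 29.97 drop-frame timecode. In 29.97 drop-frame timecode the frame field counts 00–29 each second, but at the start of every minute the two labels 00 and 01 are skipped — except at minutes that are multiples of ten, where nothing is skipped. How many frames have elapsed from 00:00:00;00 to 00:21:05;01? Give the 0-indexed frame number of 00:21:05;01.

Complete 10-minute blocks: 2, each 17982 frames → 35964.
Remaining 1 whole minute in the current block: 1800 + 0 × 1798 = 1800 frames.
Within the current minute: 5 × 30 + 1 − 2 = 149 (labels ;00/;01 skipped at this minute). Total = 35964 + 1800 + 149 = 37913.

37913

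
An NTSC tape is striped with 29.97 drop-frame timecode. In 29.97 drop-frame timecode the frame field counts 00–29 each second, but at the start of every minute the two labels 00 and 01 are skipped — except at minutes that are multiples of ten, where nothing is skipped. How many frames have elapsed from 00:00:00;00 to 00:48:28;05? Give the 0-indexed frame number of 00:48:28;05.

87157

Complete 10-minute blocks: 4, each 17982 frames → 71928.
Remaining 8 whole minutes in the current block: 1800 + 7 × 1798 = 14386 frames.
Within the current minute: 28 × 30 + 5 − 2 = 843 (labels ;00/;01 skipped at this minute). Total = 71928 + 14386 + 843 = 87157.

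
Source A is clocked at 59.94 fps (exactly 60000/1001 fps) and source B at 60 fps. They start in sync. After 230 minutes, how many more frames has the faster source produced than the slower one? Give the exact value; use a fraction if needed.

230 min = 13800 s.
A emits 60000/1001 × 13800 = 828000000/1001 frames; B emits 60 × 13800 = 828000.
Difference = 828000/1001 frames (≈ 827.1728); B is ahead of A.

828000/1001 frames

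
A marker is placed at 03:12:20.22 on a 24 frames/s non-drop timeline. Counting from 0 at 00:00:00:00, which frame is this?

276982

Total seconds to the label: (3 × 3600 + 12 × 60 + 20) = 11540.
Frame index = 11540 × 24 + 22 = 276982.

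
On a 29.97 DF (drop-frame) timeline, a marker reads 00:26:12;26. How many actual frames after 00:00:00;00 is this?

47138

As if non-drop at 30 labels/s: (0 × 3600 + 26 × 60 + 12) × 30 + 26 = 47186.
Minute boundaries passed: 26; those not divisible by 10: 26 − 2 = 24; dropped labels = 2 × 24 = 48.
Actual frame index = 47186 − 48 = 47138.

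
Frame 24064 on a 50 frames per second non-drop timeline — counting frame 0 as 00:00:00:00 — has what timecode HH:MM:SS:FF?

00:08:01:14

24064 ÷ 50 = 481 full seconds, remainder 14 frames.
481 s = 0 h 8 min 1 s.
Timecode: 00:08:01:14.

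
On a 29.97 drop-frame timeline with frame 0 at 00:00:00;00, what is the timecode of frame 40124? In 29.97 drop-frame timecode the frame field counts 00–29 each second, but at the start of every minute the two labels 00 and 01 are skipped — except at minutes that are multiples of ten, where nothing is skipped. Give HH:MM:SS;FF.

Ten DF minutes hold 17982 frames, so frame 40124 lies in block 2 (frames 35964–53945) with 4160 frames into that block.
The block's first minute is 1800 frames and the rest 1798 each; 4160 frames reaches minute 2, so 2 × 18 + 2 × 2 = 40 labels have been skipped so far.
Adding those back, label number 40124 + 40 = 40164 at 30 labels/s is 1338 s + 24 f = 0 h 22 min 18 s frame 24, i.e. 00:22:18;24.

00:22:18;24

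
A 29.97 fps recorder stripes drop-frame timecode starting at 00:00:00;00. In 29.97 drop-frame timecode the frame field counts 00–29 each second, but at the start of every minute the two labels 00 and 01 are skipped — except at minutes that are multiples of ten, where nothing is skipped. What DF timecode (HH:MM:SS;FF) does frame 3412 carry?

00:01:53;24

Each 10-minute DF block holds 10 × 60 × 30 − 9 × 2 = 17982 frames. 3412 ÷ 17982 → 0 full blocks, remainder 3412.
Within the partial block the first minute is 1800 frames and each further minute 1798, so 1 further minute boundary passed. Total skipped labels = 18 × 0 + 2 × 1 = 2.
Non-drop label index = 3412 + 2 = 3414; at 30 labels/s that is 00:01:53:24, i.e. DF 00:01:53;24.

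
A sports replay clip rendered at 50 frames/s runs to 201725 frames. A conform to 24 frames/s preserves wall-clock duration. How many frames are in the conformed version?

96828 frames

Target frames = source frames × (target rate / source rate) = 201725 × (24)/(50) = 201725 × 12/25 = 96828.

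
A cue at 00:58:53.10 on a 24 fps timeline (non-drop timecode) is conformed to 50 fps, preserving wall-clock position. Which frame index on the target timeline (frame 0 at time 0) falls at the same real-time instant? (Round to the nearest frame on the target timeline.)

Source frame index: (0×3600 + 58×60 + 53) × 24 + 10 = 84802.
Real time: 84802 / (24) = 42401/12 s.
Target frame: (42401/12) × (50) = 1060025/6 ≈ 176670.833 → 176671.

frame 176671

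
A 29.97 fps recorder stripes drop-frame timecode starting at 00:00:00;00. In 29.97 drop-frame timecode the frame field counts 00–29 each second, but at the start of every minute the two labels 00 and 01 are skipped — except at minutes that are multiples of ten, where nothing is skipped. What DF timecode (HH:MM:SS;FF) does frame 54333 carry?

00:30:12;27

Ten DF minutes hold 17982 frames, so frame 54333 lies in block 3 (frames 53946–71927) with 387 frames into that block.
The block's first minute is 1800 frames and the rest 1798 each; 387 frames reaches minute 0, so 3 × 18 + 0 × 2 = 54 labels have been skipped so far.
Adding those back, label number 54333 + 54 = 54387 at 30 labels/s is 1812 s + 27 f = 0 h 30 min 12 s frame 27, i.e. 00:30:12;27.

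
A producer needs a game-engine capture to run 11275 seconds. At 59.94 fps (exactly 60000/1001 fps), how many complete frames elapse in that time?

675824 frames

Frames = 11275 × 60000/1001 = 61500000/91 ≈ 675824.1758.
Complete frames: 675824.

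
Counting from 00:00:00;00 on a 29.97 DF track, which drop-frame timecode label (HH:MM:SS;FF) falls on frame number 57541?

00:31:59;27

Ten DF minutes hold 17982 frames, so frame 57541 lies in block 3 (frames 53946–71927) with 3595 frames into that block.
The block's first minute is 1800 frames and the rest 1798 each; 3595 frames reaches minute 1, so 3 × 18 + 1 × 2 = 56 labels have been skipped so far.
Adding those back, label number 57541 + 56 = 57597 at 30 labels/s is 1919 s + 27 f = 0 h 31 min 59 s frame 27, i.e. 00:31:59;27.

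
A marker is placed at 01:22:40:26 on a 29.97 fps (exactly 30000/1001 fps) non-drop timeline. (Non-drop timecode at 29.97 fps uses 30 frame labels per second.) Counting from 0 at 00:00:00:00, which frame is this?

Total seconds to the label: (1 × 3600 + 22 × 60 + 40) = 4960.
Frame index = 4960 × 30 + 26 = 148826.

148826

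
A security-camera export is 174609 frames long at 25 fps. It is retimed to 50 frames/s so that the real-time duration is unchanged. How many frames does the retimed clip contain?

349218 frames

Target frames = source frames × (target rate / source rate) = 174609 × (50)/(25) = 174609 × 2 = 349218.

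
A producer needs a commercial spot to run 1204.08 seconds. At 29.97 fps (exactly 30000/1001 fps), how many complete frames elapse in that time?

36086 frames

Frames = 1204.08 × 30000/1001 = 36122400/1001 ≈ 36086.3137.
Complete frames: 36086.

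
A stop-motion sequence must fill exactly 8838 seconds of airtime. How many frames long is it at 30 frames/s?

265140 frames

Frames = 8838 × 30 = 265140.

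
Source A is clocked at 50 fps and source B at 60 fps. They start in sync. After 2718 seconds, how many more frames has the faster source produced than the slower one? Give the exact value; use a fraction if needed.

A emits 50 × 2718 = 135900 frames; B emits 60 × 2718 = 163080.
Difference = 27180 frames; B is ahead of A.

27180 frames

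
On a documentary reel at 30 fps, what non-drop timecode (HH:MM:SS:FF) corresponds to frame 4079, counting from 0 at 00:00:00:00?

4079 ÷ 30 = 135 full seconds, remainder 29 frames.
135 s = 0 h 2 min 15 s.
Timecode: 00:02:15:29.

00:02:15:29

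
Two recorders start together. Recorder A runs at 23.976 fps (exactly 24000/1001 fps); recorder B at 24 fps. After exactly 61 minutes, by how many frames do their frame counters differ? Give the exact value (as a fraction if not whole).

87840/1001 frames

61 min = 3660 s.
A emits 24000/1001 × 3660 = 87840000/1001 frames; B emits 24 × 3660 = 87840.
Difference = 87840/1001 frames (≈ 87.7522); B is ahead of A.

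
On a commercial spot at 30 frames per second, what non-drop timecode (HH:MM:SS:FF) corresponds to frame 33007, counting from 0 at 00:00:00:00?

00:18:20:07

33007 ÷ 30 = 1100 full seconds, remainder 7 frames.
1100 s = 0 h 18 min 20 s.
Timecode: 00:18:20:07.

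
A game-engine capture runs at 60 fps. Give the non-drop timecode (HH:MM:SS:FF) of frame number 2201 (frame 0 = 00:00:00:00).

00:00:36:41

2201 ÷ 60 = 36 full seconds, remainder 41 frames.
36 s = 0 h 0 min 36 s.
Timecode: 00:00:36:41.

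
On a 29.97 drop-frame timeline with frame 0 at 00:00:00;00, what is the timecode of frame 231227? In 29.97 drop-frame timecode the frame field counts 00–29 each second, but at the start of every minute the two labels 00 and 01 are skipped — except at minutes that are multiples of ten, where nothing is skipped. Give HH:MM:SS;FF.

Ten DF minutes hold 17982 frames, so frame 231227 lies in block 12 (frames 215784–233765) with 15443 frames into that block.
The block's first minute is 1800 frames and the rest 1798 each; 15443 frames reaches minute 8, so 12 × 18 + 8 × 2 = 232 labels have been skipped so far.
Adding those back, label number 231227 + 232 = 231459 at 30 labels/s is 7715 s + 9 f = 2 h 8 min 35 s frame 9, i.e. 02:08:35;09.

02:08:35;09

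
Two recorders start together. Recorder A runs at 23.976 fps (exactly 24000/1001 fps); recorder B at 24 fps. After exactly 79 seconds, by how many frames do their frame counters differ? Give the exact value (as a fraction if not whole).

A emits 24000/1001 × 79 = 1896000/1001 frames; B emits 24 × 79 = 1896.
Difference = 1896/1001 frames (≈ 1.8941); B is ahead of A.

1896/1001 frames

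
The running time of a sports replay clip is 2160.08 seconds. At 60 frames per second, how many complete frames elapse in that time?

129604 frames

Frames = 2160.08 × 60 = 648024/5 ≈ 129604.8000.
Complete frames: 129604.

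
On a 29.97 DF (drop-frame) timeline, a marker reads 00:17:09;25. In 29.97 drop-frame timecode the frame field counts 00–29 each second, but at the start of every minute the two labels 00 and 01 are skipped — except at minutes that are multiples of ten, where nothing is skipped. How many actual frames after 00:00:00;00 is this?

30863

As if non-drop at 30 labels/s: (0 × 3600 + 17 × 60 + 9) × 30 + 25 = 30895.
Minute boundaries passed: 17; those not divisible by 10: 17 − 1 = 16; dropped labels = 2 × 16 = 32.
Actual frame index = 30895 − 32 = 30863.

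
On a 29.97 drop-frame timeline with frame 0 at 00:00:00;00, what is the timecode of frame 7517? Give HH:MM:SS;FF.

00:04:10;25

Ten DF minutes hold 17982 frames, so frame 7517 lies in block 0 (frames 0–17981) with 7517 frames into that block.
The block's first minute is 1800 frames and the rest 1798 each; 7517 frames reaches minute 4, so 0 × 18 + 4 × 2 = 8 labels have been skipped so far.
Adding those back, label number 7517 + 8 = 7525 at 30 labels/s is 250 s + 25 f = 0 h 4 min 10 s frame 25, i.e. 00:04:10;25.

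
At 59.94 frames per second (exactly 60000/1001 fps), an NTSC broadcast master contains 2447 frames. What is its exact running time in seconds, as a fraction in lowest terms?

2449447/60000 seconds

Running time = 2447 ÷ (60000/1001) = 2447 × 1001/60000 = 2449447/60000 s.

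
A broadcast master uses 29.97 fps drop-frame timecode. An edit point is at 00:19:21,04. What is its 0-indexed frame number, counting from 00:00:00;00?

34798

Complete 10-minute blocks: 1, each 17982 frames → 17982.
Remaining 9 whole minutes in the current block: 1800 + 8 × 1798 = 16184 frames.
Within the current minute: 21 × 30 + 4 − 2 = 632 (labels ;00/;01 skipped at this minute). Total = 17982 + 16184 + 632 = 34798.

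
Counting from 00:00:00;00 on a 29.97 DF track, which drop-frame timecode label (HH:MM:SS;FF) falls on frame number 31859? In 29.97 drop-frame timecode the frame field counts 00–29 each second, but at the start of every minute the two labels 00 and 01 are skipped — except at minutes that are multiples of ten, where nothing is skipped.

00:17:43;01

Each 10-minute DF block holds 10 × 60 × 30 − 9 × 2 = 17982 frames. 31859 ÷ 17982 → 1 full block, remainder 13877.
Within the partial block the first minute is 1800 frames and each further minute 1798, so 7 further minute boundaries passed. Total skipped labels = 18 × 1 + 2 × 7 = 32.
Non-drop label index = 31859 + 32 = 31891; at 30 labels/s that is 00:17:43:01, i.e. DF 00:17:43;01.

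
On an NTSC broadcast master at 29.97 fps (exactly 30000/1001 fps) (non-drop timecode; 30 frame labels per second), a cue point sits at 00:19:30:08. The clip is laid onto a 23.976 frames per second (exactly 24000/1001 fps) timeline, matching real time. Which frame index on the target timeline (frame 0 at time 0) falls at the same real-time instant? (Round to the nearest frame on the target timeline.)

frame 28086

Source frame index: (0×3600 + 19×60 + 30) × 30 + 8 = 35108.
Real time: 35108 / (30000/1001) = 8785777/7500 s.
Target frame: (8785777/7500) × (24000/1001) = 140432/5 ≈ 28086.400 → 28086.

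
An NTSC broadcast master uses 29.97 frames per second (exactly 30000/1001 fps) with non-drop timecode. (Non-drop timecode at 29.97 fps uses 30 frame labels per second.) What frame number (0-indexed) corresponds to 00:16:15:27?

frame 29277

Total seconds to the label: (0 × 3600 + 16 × 60 + 15) = 975.
Frame index = 975 × 30 + 27 = 29277.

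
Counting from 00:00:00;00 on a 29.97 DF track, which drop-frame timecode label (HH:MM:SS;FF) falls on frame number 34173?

00:19:00;09

Each 10-minute DF block holds 10 × 60 × 30 − 9 × 2 = 17982 frames. 34173 ÷ 17982 → 1 full block, remainder 16191.
Within the partial block the first minute is 1800 frames and each further minute 1798, so 9 further minute boundaries passed. Total skipped labels = 18 × 1 + 2 × 9 = 36.
Non-drop label index = 34173 + 36 = 34209; at 30 labels/s that is 00:19:00:09, i.e. DF 00:19:00;09.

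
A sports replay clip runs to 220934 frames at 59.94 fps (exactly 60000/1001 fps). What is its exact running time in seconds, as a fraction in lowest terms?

110577467/30000 seconds

Running time = 220934 ÷ (60000/1001) = 220934 × 1001/60000 = 110577467/30000 s.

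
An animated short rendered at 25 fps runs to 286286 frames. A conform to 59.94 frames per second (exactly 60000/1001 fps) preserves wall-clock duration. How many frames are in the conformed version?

Target frames = source frames × (target rate / source rate) = 286286 × (60000/1001)/(25) = 286286 × 2400/1001 = 686400.

686400 frames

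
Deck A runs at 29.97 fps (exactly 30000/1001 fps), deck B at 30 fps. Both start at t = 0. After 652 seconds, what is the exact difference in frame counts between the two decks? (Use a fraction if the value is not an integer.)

19560/1001 frames

A emits 30000/1001 × 652 = 19560000/1001 frames; B emits 30 × 652 = 19560.
Difference = 19560/1001 frames (≈ 19.5405); B is ahead of A.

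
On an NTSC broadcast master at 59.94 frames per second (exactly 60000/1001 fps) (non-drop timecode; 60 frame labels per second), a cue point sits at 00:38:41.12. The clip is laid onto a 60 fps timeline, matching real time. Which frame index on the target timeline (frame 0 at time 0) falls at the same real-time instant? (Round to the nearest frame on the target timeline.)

frame 139411

Source frame index: (0×3600 + 38×60 + 41) × 60 + 12 = 139272.
Real time: 139272 / (60000/1001) = 5808803/2500 s.
Target frame: (5808803/2500) × (60) = 17426409/125 ≈ 139411.272 → 139411.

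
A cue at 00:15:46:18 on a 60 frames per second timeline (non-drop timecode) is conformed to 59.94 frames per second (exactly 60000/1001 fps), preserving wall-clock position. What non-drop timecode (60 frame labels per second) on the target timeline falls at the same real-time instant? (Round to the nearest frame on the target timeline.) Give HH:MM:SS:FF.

00:15:45:21

Source frame index: (0×3600 + 15×60 + 46) × 60 + 18 = 56778.
Real time: 56778 / (60) = 9463/10 s.
Target frame: (9463/10) × (60000/1001) = 56778000/1001 ≈ 56721.279 → 56721.
At 60 labels/s: frame 56721 → 00:15:45:21.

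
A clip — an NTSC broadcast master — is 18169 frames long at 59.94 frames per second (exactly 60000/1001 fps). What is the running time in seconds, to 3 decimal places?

Running time = 18169 × 1001/60000 = 18187169/60000 s ≈ 303.119 s.

303.119 seconds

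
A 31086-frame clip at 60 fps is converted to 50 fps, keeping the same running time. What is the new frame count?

25905 frames

Target frames = source frames × (target rate / source rate) = 31086 × (50)/(60) = 31086 × 5/6 = 25905.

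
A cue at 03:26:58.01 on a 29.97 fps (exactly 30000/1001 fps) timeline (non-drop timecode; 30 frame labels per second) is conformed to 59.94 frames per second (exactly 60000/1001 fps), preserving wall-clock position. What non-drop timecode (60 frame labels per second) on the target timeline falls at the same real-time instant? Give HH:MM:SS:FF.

Source frame index: (3×3600 + 26×60 + 58) × 30 + 1 = 372541.
Real time: 372541 / (30000/1001) = 372913541/30000 s.
Target frame: (372913541/30000) × (60000/1001) = 745082.
At 60 labels/s: frame 745082 → 03:26:58:02.

03:26:58:02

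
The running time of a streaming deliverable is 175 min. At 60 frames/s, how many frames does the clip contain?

175 min = 10500 s.
Frames = 10500 × 60 = 630000.

630000 frames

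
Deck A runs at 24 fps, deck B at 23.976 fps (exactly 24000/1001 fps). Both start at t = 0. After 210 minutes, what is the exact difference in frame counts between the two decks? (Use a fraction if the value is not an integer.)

43200/143 frames

210 min = 12600 s.
A emits 24 × 12600 = 302400 frames; B emits 24000/1001 × 12600 = 43200000/143.
Difference = 43200/143 frames (≈ 302.0979); B is behind A.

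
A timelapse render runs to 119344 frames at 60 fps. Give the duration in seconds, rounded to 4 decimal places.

Running time = 119344 × 1/60 = 29836/15 s ≈ 1989.0667 s.

1989.0667 seconds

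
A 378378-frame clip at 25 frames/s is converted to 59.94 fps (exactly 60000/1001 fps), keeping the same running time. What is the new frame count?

Target frames = source frames × (target rate / source rate) = 378378 × (60000/1001)/(25) = 378378 × 2400/1001 = 907200.

907200 frames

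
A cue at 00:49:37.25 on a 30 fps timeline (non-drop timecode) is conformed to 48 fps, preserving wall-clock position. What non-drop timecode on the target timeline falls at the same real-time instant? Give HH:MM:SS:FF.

Source frame index: (0×3600 + 49×60 + 37) × 30 + 25 = 89335.
Real time: 89335 / (30) = 17867/6 s.
Target frame: (17867/6) × (48) = 142936.
At 48 labels/s: frame 142936 → 00:49:37:40.

00:49:37:40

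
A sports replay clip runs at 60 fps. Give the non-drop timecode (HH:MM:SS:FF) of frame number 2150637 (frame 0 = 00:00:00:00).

09:57:23:57

2150637 ÷ 60 = 35843 full seconds, remainder 57 frames.
35843 s = 9 h 57 min 23 s.
Timecode: 09:57:23:57.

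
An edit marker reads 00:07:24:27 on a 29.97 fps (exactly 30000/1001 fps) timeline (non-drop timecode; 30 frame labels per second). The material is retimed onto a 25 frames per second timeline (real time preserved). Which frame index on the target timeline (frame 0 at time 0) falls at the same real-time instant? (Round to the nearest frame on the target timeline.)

Source frame index: (0×3600 + 7×60 + 24) × 30 + 27 = 13347.
Real time: 13347 / (30000/1001) = 4453449/10000 s.
Target frame: (4453449/10000) × (25) = 4453449/400 ≈ 11133.622 → 11134.

frame 11134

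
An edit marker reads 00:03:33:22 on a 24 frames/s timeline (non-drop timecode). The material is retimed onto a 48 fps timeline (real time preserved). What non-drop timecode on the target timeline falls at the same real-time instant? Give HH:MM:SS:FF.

Source frame index: (0×3600 + 3×60 + 33) × 24 + 22 = 5134.
Real time: 5134 / (24) = 2567/12 s.
Target frame: (2567/12) × (48) = 10268.
At 48 labels/s: frame 10268 → 00:03:33:44.

00:03:33:44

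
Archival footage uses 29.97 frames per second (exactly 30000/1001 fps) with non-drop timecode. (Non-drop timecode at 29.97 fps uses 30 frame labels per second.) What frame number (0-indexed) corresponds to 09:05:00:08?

981008

Total seconds to the label: (9 × 3600 + 5 × 60 + 0) = 32700.
Frame index = 32700 × 30 + 8 = 981008.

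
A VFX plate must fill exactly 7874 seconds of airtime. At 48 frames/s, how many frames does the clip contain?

Frames = 7874 × 48 = 377952.

377952 frames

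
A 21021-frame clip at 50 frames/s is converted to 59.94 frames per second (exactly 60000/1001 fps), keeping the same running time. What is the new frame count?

Target frames = source frames × (target rate / source rate) = 21021 × (60000/1001)/(50) = 21021 × 1200/1001 = 25200.

25200 frames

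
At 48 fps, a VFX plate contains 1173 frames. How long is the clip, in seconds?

Running time = 1173 / (48) = 24.4375 s.

24.4375 seconds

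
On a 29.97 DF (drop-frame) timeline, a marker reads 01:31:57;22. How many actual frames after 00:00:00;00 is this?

165368

As if non-drop at 30 labels/s: (1 × 3600 + 31 × 60 + 57) × 30 + 22 = 165532.
Minute boundaries passed: 91; those not divisible by 10: 91 − 9 = 82; dropped labels = 2 × 82 = 164.
Actual frame index = 165532 − 164 = 165368.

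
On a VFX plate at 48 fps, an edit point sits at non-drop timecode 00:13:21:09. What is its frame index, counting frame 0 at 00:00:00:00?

Total seconds to the label: (0 × 3600 + 13 × 60 + 21) = 801.
Frame index = 801 × 48 + 9 = 38457.

frame 38457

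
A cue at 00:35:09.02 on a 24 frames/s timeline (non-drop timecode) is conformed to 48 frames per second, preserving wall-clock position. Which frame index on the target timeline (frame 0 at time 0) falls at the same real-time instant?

Source frame index: (0×3600 + 35×60 + 9) × 24 + 2 = 50618.
Real time: 50618 / (24) = 25309/12 s.
Target frame: (25309/12) × (48) = 101236.

frame 101236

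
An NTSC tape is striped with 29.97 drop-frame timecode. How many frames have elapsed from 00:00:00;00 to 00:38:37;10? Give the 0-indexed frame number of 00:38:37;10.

Complete 10-minute blocks: 3, each 17982 frames → 53946.
Remaining 8 whole minutes in the current block: 1800 + 7 × 1798 = 14386 frames.
Within the current minute: 37 × 30 + 10 − 2 = 1118 (labels ;00/;01 skipped at this minute). Total = 53946 + 14386 + 1118 = 69450.

69450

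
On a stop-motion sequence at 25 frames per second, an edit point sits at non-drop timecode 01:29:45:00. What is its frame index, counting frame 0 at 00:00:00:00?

Total seconds to the label: (1 × 3600 + 29 × 60 + 45) = 5385.
Frame index = 5385 × 25 + 0 = 134625.

134625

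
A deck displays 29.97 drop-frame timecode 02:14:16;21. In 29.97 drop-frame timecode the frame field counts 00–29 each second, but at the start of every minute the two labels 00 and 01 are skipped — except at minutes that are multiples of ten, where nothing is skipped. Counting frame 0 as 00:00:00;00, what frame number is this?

241459

As if non-drop at 30 labels/s: (2 × 3600 + 14 × 60 + 16) × 30 + 21 = 241701.
Minute boundaries passed: 134; those not divisible by 10: 134 − 13 = 121; dropped labels = 2 × 121 = 242.
Actual frame index = 241701 − 242 = 241459.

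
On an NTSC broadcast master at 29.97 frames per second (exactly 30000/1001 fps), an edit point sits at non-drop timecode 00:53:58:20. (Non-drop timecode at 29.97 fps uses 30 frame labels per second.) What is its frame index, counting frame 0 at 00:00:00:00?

97160

Total seconds to the label: (0 × 3600 + 53 × 60 + 58) = 3238.
Frame index = 3238 × 30 + 20 = 97160.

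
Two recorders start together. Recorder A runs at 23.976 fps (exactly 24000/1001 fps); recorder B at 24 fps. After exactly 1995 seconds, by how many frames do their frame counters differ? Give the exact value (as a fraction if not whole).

A emits 24000/1001 × 1995 = 6840000/143 frames; B emits 24 × 1995 = 47880.
Difference = 6840/143 frames (≈ 47.8322); B is ahead of A.

6840/143 frames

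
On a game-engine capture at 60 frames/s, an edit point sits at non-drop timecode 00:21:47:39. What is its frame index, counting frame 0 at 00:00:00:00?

Total seconds to the label: (0 × 3600 + 21 × 60 + 47) = 1307.
Frame index = 1307 × 60 + 39 = 78459.

78459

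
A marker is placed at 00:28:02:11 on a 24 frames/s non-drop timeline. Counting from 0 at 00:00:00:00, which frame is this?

Total seconds to the label: (0 × 3600 + 28 × 60 + 2) = 1682.
Frame index = 1682 × 24 + 11 = 40379.

40379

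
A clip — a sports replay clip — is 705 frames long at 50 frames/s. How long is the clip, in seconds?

14.1 seconds

Running time = 705 / (50) = 14.1 s.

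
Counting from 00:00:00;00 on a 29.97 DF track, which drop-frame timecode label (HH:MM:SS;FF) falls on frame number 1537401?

Ten DF minutes hold 17982 frames, so frame 1537401 lies in block 85 (frames 1528470–1546451) with 8931 frames into that block.
The block's first minute is 1800 frames and the rest 1798 each; 8931 frames reaches minute 4, so 85 × 18 + 4 × 2 = 1538 labels have been skipped so far.
Adding those back, label number 1537401 + 1538 = 1538939 at 30 labels/s is 51297 s + 29 f = 14 h 14 min 57 s frame 29, i.e. 14:14:57;29.

14:14:57;29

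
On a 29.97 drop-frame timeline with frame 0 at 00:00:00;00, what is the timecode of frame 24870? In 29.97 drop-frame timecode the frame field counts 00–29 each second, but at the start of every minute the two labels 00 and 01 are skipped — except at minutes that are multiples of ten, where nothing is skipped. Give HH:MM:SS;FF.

00:13:49;24

Ten DF minutes hold 17982 frames, so frame 24870 lies in block 1 (frames 17982–35963) with 6888 frames into that block.
The block's first minute is 1800 frames and the rest 1798 each; 6888 frames reaches minute 3, so 1 × 18 + 3 × 2 = 24 labels have been skipped so far.
Adding those back, label number 24870 + 24 = 24894 at 30 labels/s is 829 s + 24 f = 0 h 13 min 49 s frame 24, i.e. 00:13:49;24.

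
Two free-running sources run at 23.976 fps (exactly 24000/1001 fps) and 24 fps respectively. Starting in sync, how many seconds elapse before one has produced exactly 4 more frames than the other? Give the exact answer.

1001/6 seconds

The gap grows by |24 − 24000/1001| = 24/1001 frames per second.
Time for a 4-frame gap: 4 ÷ (24/1001) = 1001/6 s.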